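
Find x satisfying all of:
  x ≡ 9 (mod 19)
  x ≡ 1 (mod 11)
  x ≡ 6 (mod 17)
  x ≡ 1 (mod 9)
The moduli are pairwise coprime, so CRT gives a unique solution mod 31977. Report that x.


Product of moduli M = 19 · 11 · 17 · 9 = 31977.
Merge one congruence at a time:
  Start: x ≡ 9 (mod 19).
  Combine with x ≡ 1 (mod 11); new modulus lcm = 209.
    Write x = 9 + 19·t and substitute into x ≡ 1 (mod 11): 19·t ≡ 1 − 9 = -8 (mod 11).
    Reduce coefficients mod 11: 8·t ≡ 3 (mod 11).
    The inverse of 8 mod 11 is 7 (since 8·7 = 56 = 5·11 + 1), so t ≡ 7·3 = 21 ≡ 10 (mod 11).
    Then x = 9 + 19·10 = 199, valid modulo lcm(19, 11) = 209: x ≡ 199 (mod 209).
  Combine with x ≡ 6 (mod 17); new modulus lcm = 3553.
    Write x = 199 + 209·t and substitute into x ≡ 6 (mod 17): 209·t ≡ 6 − 199 = -193 (mod 17).
    Reduce coefficients mod 17: 5·t ≡ 11 (mod 17).
    The inverse of 5 mod 17 is 7 (since 5·7 = 35 = 2·17 + 1), so t ≡ 7·11 = 77 ≡ 9 (mod 17).
    Then x = 199 + 209·9 = 2080, valid modulo lcm(209, 17) = 3553: x ≡ 2080 (mod 3553).
  Combine with x ≡ 1 (mod 9); new modulus lcm = 31977.
    Write x = 2080 + 3553·t and substitute into x ≡ 1 (mod 9): 3553·t ≡ 1 − 2080 = -2079 (mod 9).
    Reduce coefficients mod 9: 7·t ≡ 0 (mod 9).
    The inverse of 7 mod 9 is 4 (since 7·4 = 28 = 3·9 + 1), so t ≡ 4·0 = 0 ≡ 0 (mod 9).
    Then x = 2080 + 3553·0 = 2080, valid modulo lcm(3553, 9) = 31977: x ≡ 2080 (mod 31977).
Verify against each original: 2080 mod 19 = 9, 2080 mod 11 = 1, 2080 mod 17 = 6, 2080 mod 9 = 1.

x ≡ 2080 (mod 31977).


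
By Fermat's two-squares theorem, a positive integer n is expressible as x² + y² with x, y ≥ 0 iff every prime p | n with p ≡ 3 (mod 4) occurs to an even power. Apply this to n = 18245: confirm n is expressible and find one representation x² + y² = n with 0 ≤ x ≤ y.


Step 1: Factor n = 18245 = 5 · 41 · 89.
Step 2: Check the mod-4 condition on each prime factor: 5 ≡ 1 (mod 4), exponent 1; 41 ≡ 1 (mod 4), exponent 1; 89 ≡ 1 (mod 4), exponent 1.
All primes ≡ 3 (mod 4) appear to even exponent (or don't appear), so by the two-squares theorem n IS expressible as a sum of two squares.
Step 3: Build a representation. Here n = 5 · 41 · 89 is a product of primes ≡ 1 (mod 4). Each prime p ≡ 1 (mod 4) is itself a sum of two squares; find a² by testing p − a² for a perfect square:
  5: 5 − 1² = 4 = 2² ⇒ 5 = 1² + 2².
  41: 41 − 1² = 40, 41 − 2² = 37, 41 − 3² = 32, 41 − 4² = 25 = 5² ⇒ 41 = 4² + 5².
  89: 89 − 1² = 88, 89 − 2² = 85, 89 − 3² = 80, 89 − 4² = 73, 89 − 5² = 64 = 8² ⇒ 89 = 5² + 8².
  Combine using the Brahmagupta–Fibonacci identity (a² + b²)(c² + d²) = (ac − bd)² + (ad + bc)² = (ac + bd)² + (ad − bc)²:
  5 · 41 = 205: from (1² + 2²)(4² + 5²), take (1·4 − 2·5, 1·5 + 2·4) = (4 − 10, 5 + 8) = (-6, 13); dropping signs (only squares matter) gives (6, 13); check 6² + 13² = 36 + 169 = 205 ✓.
  205 · 89 = 18245: from (6² + 13²)(5² + 8²), take (6·5 − 13·8, 6·8 + 13·5) = (30 − 104, 48 + 65) = (-74, 113); dropping signs (only squares matter) gives (74, 113); check 74² + 113² = 5476 + 12769 = 18245 ✓.
Step 4: Order so x ≤ y and verify: 74² + 113² = 5476 + 12769 = 18245 = n. ✓

n = 18245 = 74² + 113² (one valid representation with x ≤ y).


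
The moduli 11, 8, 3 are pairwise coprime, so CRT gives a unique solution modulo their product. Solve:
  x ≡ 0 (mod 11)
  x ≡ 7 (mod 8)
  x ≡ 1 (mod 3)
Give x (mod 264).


Moduli 11, 8, 3 are pairwise coprime; by CRT there is a unique solution modulo M = 11 · 8 · 3 = 264.
Solve pairwise, accumulating the modulus:
  Start with x ≡ 0 (mod 11).
  Combine with x ≡ 7 (mod 8): since gcd(11, 8) = 1, we get a unique residue mod 88.
    Write x = 0 + 11·t and substitute into x ≡ 7 (mod 8): 11·t ≡ 7 − 0 = 7 (mod 8).
    Reduce coefficients mod 8: 3·t ≡ 7 (mod 8).
    The inverse of 3 mod 8 is 3 (since 3·3 = 9 = 1·8 + 1), so t ≡ 3·7 = 21 ≡ 5 (mod 8).
    Then x = 0 + 11·5 = 55, valid modulo lcm(11, 8) = 88: x ≡ 55 (mod 88).
  Combine with x ≡ 1 (mod 3): since gcd(88, 3) = 1, we get a unique residue mod 264.
    Write x = 55 + 88·t and substitute into x ≡ 1 (mod 3): 88·t ≡ 1 − 55 = -54 (mod 3).
    Reduce coefficients mod 3: 1·t ≡ 0 (mod 3).
    So t ≡ 0 (mod 3).
    Then x = 55 + 88·0 = 55, valid modulo lcm(88, 3) = 264: x ≡ 55 (mod 264).
Verify: 55 mod 11 = 0 ✓, 55 mod 8 = 7 ✓, 55 mod 3 = 1 ✓.

x ≡ 55 (mod 264).


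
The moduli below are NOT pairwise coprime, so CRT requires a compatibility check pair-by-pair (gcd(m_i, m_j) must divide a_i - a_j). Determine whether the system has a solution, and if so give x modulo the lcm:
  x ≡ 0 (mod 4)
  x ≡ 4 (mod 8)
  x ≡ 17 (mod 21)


Moduli 4, 8, 21 are not pairwise coprime, so CRT works modulo lcm(m_i) when all pairwise compatibility conditions hold.
Pairwise compatibility: gcd(m_i, m_j) must divide a_i - a_j for every pair.
Merge one congruence at a time:
  Start: x ≡ 0 (mod 4).
  Combine with x ≡ 4 (mod 8): gcd(4, 8) = 4; 4 - 0 = 4, which IS divisible by 4, so compatible.
    Write x = 0 + 4·t and substitute into x ≡ 4 (mod 8): 4·t ≡ 4 − 0 = 4 (mod 8).
    Divide the congruence (and modulus) by g = 4: 1·t ≡ 1 (mod 2).
    So t ≡ 1 (mod 2).
    Then x = 0 + 4·1 = 4, valid modulo lcm(4, 8) = 8: x ≡ 4 (mod 8).
  Combine with x ≡ 17 (mod 21): gcd(8, 21) = 1; 17 - 4 = 13, which IS divisible by 1, so compatible.
    Write x = 4 + 8·t and substitute into x ≡ 17 (mod 21): 8·t ≡ 17 − 4 = 13 (mod 21).
    The inverse of 8 mod 21 is 8 (since 8·8 = 64 = 3·21 + 1), so t ≡ 8·13 = 104 ≡ 20 (mod 21).
    Then x = 4 + 8·20 = 164, valid modulo lcm(8, 21) = 168: x ≡ 164 (mod 168).
Verify: 164 mod 4 = 0, 164 mod 8 = 4, 164 mod 21 = 17.

x ≡ 164 (mod 168).


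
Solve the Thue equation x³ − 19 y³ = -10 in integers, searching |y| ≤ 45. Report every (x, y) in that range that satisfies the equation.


The equation is x³ - 19y³ = -10. For fixed y, x³ = 19·y³ − 10, so a solution requires the RHS to be a perfect cube.
Strategy: iterate y from -45 to 45, compute RHS = 19·y³ − 10, and check whether it is a (positive or negative) perfect cube.
Check small values of y:
  y = 0: RHS = -10 is not a perfect cube.
  y = 1: RHS = 9 is not a perfect cube.
  y = -1: RHS = -29 is not a perfect cube.
  y = 2: RHS = 142 is not a perfect cube.
  y = -2: RHS = -162 is not a perfect cube.
  y = 3: RHS = 503 is not a perfect cube.
  y = -3: RHS = -523 is not a perfect cube.
Continuing the search up to |y| = 45 finds no solutions either.
No (x, y) in the scanned range satisfies the equation.

No integer solutions with |y| ≤ 45.


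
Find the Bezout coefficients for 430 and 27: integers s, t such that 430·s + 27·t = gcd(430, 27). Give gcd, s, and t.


Euclidean algorithm on (430, 27) — divide until remainder is 0:
  430 = 15 · 27 + 25
  27 = 1 · 25 + 2
  25 = 12 · 2 + 1
  2 = 2 · 1 + 0
gcd(430, 27) = 1.
Track Bezout coefficients alongside the remainders: start with r₀ = 430 = a·1 + b·0 (s = 1, t = 0) and r₁ = 27 = a·0 + b·1 (s = 0, t = 1); each new remainder r_{k+1} = r_{k-1} − q_k·r_k inherits s_{k+1} = s_{k-1} − q_k·s_k, t_{k+1} = t_{k-1} − q_k·t_k, so r_k = a·s_k + b·t_k at every step:
  q = 15: r = 25, s = 1 − 15·0 = 1, t = 0 − 15·1 = -15  (check: 430·1 + 27·(-15) = 25)
  q = 1: r = 2, s = 0 − 1·1 = -1, t = 1 − 1·(-15) = 16  (check: 430·(-1) + 27·16 = 2)
  q = 12: r = 1, s = 1 − 12·(-1) = 13, t = -15 − 12·16 = -207  (check: 430·13 + 27·(-207) = 1)
The row with r = 1 (the gcd) gives the Bezout coefficients s = 13, t = -207.
Result: 430 · (13) + 27 · (-207) = 1.

gcd(430, 27) = 1; s = 13, t = -207 (check: 430·13 + 27·(-207) = 1).


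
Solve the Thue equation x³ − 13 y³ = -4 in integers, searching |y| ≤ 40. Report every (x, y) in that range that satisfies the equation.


The equation is x³ - 13y³ = -4. For fixed y, x³ = 13·y³ − 4, so a solution requires the RHS to be a perfect cube.
Strategy: iterate y from -40 to 40, compute RHS = 13·y³ − 4, and check whether it is a (positive or negative) perfect cube.
Check small values of y:
  y = 0: RHS = -4 is not a perfect cube.
  y = 1: RHS = 9 is not a perfect cube.
  y = -1: RHS = -17 is not a perfect cube.
  y = 2: RHS = 100 is not a perfect cube.
  y = -2: RHS = -108 is not a perfect cube.
  y = 3: RHS = 347 is not a perfect cube.
  y = -3: RHS = -355 is not a perfect cube.
Continuing the search up to |y| = 40 finds no solutions either.
No (x, y) in the scanned range satisfies the equation.

No integer solutions with |y| ≤ 40.


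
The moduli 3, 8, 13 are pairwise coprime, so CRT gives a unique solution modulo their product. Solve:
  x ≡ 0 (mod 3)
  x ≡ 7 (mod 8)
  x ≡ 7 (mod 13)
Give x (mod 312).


Moduli 3, 8, 13 are pairwise coprime; by CRT there is a unique solution modulo M = 3 · 8 · 13 = 312.
Solve pairwise, accumulating the modulus:
  Start with x ≡ 0 (mod 3).
  Combine with x ≡ 7 (mod 8): since gcd(3, 8) = 1, we get a unique residue mod 24.
    Write x = 0 + 3·t and substitute into x ≡ 7 (mod 8): 3·t ≡ 7 − 0 = 7 (mod 8).
    The inverse of 3 mod 8 is 3 (since 3·3 = 9 = 1·8 + 1), so t ≡ 3·7 = 21 ≡ 5 (mod 8).
    Then x = 0 + 3·5 = 15, valid modulo lcm(3, 8) = 24: x ≡ 15 (mod 24).
  Combine with x ≡ 7 (mod 13): since gcd(24, 13) = 1, we get a unique residue mod 312.
    Write x = 15 + 24·t and substitute into x ≡ 7 (mod 13): 24·t ≡ 7 − 15 = -8 (mod 13).
    Reduce coefficients mod 13: 11·t ≡ 5 (mod 13).
    The inverse of 11 mod 13 is 6 (since 11·6 = 66 = 5·13 + 1), so t ≡ 6·5 = 30 ≡ 4 (mod 13).
    Then x = 15 + 24·4 = 111, valid modulo lcm(24, 13) = 312: x ≡ 111 (mod 312).
Verify: 111 mod 3 = 0 ✓, 111 mod 8 = 7 ✓, 111 mod 13 = 7 ✓.

x ≡ 111 (mod 312).


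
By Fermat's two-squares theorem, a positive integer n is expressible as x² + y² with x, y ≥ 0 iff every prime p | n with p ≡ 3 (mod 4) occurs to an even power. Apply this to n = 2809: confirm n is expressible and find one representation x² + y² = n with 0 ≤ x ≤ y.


Step 1: Factor n = 2809 = 53^2.
Step 2: Check the mod-4 condition on each prime factor: 53 ≡ 1 (mod 4), exponent 2.
All primes ≡ 3 (mod 4) appear to even exponent (or don't appear), so by the two-squares theorem n IS expressible as a sum of two squares.
Step 3: Build a representation. Here n = 53 · 53 is a product of primes ≡ 1 (mod 4). Each prime p ≡ 1 (mod 4) is itself a sum of two squares; find a² by testing p − a² for a perfect square:
  53: 53 − 1² = 52, 53 − 2² = 49 = 7² ⇒ 53 = 2² + 7².
  Combine using the Brahmagupta–Fibonacci identity (a² + b²)(c² + d²) = (ac − bd)² + (ad + bc)² = (ac + bd)² + (ad − bc)²:
  53 · 53 = 2809: from (2² + 7²)(2² + 7²), take (2·2 − 7·7, 2·7 + 7·2) = (4 − 49, 14 + 14) = (-45, 28); dropping signs (only squares matter) gives (45, 28); check 45² + 28² = 2025 + 784 = 2809 ✓.
Step 4: Order so x ≤ y and verify: 28² + 45² = 784 + 2025 = 2809 = n. ✓

n = 2809 = 28² + 45² (one valid representation with x ≤ y).


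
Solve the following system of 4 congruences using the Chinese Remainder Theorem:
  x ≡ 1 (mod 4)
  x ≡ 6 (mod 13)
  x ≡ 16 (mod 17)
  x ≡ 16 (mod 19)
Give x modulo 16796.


Product of moduli M = 4 · 13 · 17 · 19 = 16796.
Merge one congruence at a time:
  Start: x ≡ 1 (mod 4).
  Combine with x ≡ 6 (mod 13); new modulus lcm = 52.
    Write x = 1 + 4·t and substitute into x ≡ 6 (mod 13): 4·t ≡ 6 − 1 = 5 (mod 13).
    The inverse of 4 mod 13 is 10 (since 4·10 = 40 = 3·13 + 1), so t ≡ 10·5 = 50 ≡ 11 (mod 13).
    Then x = 1 + 4·11 = 45, valid modulo lcm(4, 13) = 52: x ≡ 45 (mod 52).
  Combine with x ≡ 16 (mod 17); new modulus lcm = 884.
    Write x = 45 + 52·t and substitute into x ≡ 16 (mod 17): 52·t ≡ 16 − 45 = -29 (mod 17).
    Reduce coefficients mod 17: 1·t ≡ 5 (mod 17).
    So t ≡ 5 (mod 17).
    Then x = 45 + 52·5 = 305, valid modulo lcm(52, 17) = 884: x ≡ 305 (mod 884).
  Combine with x ≡ 16 (mod 19); new modulus lcm = 16796.
    Write x = 305 + 884·t and substitute into x ≡ 16 (mod 19): 884·t ≡ 16 − 305 = -289 (mod 19).
    Reduce coefficients mod 19: 10·t ≡ 15 (mod 19).
    The inverse of 10 mod 19 is 2 (since 10·2 = 20 = 1·19 + 1), so t ≡ 2·15 = 30 ≡ 11 (mod 19).
    Then x = 305 + 884·11 = 10029, valid modulo lcm(884, 19) = 16796: x ≡ 10029 (mod 16796).
Verify against each original: 10029 mod 4 = 1, 10029 mod 13 = 6, 10029 mod 17 = 16, 10029 mod 19 = 16.

x ≡ 10029 (mod 16796).


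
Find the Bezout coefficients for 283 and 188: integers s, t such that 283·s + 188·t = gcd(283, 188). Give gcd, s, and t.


Euclidean algorithm on (283, 188) — divide until remainder is 0:
  283 = 1 · 188 + 95
  188 = 1 · 95 + 93
  95 = 1 · 93 + 2
  93 = 46 · 2 + 1
  2 = 2 · 1 + 0
gcd(283, 188) = 1.
Track Bezout coefficients alongside the remainders: start with r₀ = 283 = a·1 + b·0 (s = 1, t = 0) and r₁ = 188 = a·0 + b·1 (s = 0, t = 1); each new remainder r_{k+1} = r_{k-1} − q_k·r_k inherits s_{k+1} = s_{k-1} − q_k·s_k, t_{k+1} = t_{k-1} − q_k·t_k, so r_k = a·s_k + b·t_k at every step:
  q = 1: r = 95, s = 1 − 1·0 = 1, t = 0 − 1·1 = -1  (check: 283·1 + 188·(-1) = 95)
  q = 1: r = 93, s = 0 − 1·1 = -1, t = 1 − 1·(-1) = 2  (check: 283·(-1) + 188·2 = 93)
  q = 1: r = 2, s = 1 − 1·(-1) = 2, t = -1 − 1·2 = -3  (check: 283·2 + 188·(-3) = 2)
  q = 46: r = 1, s = -1 − 46·2 = -93, t = 2 − 46·(-3) = 140  (check: 283·(-93) + 188·140 = 1)
The row with r = 1 (the gcd) gives the Bezout coefficients s = -93, t = 140.
Result: 283 · (-93) + 188 · (140) = 1.

gcd(283, 188) = 1; s = -93, t = 140 (check: 283·(-93) + 188·140 = 1).


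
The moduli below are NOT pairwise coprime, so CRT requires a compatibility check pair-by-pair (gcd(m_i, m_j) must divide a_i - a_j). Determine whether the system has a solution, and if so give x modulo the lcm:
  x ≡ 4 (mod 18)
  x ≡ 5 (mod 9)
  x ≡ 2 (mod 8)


Moduli 18, 9, 8 are not pairwise coprime, so CRT works modulo lcm(m_i) when all pairwise compatibility conditions hold.
Pairwise compatibility: gcd(m_i, m_j) must divide a_i - a_j for every pair.
Merge one congruence at a time:
  Start: x ≡ 4 (mod 18).
  Combine with x ≡ 5 (mod 9): gcd(18, 9) = 9, and 5 - 4 = 1 is NOT divisible by 9.
    ⇒ system is inconsistent (no integer solution).

No solution (the system is inconsistent).


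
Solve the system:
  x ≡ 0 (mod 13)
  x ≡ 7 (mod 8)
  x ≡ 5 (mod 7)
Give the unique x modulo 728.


Moduli 13, 8, 7 are pairwise coprime; by CRT there is a unique solution modulo M = 13 · 8 · 7 = 728.
Solve pairwise, accumulating the modulus:
  Start with x ≡ 0 (mod 13).
  Combine with x ≡ 7 (mod 8): since gcd(13, 8) = 1, we get a unique residue mod 104.
    Write x = 0 + 13·t and substitute into x ≡ 7 (mod 8): 13·t ≡ 7 − 0 = 7 (mod 8).
    Reduce coefficients mod 8: 5·t ≡ 7 (mod 8).
    The inverse of 5 mod 8 is 5 (since 5·5 = 25 = 3·8 + 1), so t ≡ 5·7 = 35 ≡ 3 (mod 8).
    Then x = 0 + 13·3 = 39, valid modulo lcm(13, 8) = 104: x ≡ 39 (mod 104).
  Combine with x ≡ 5 (mod 7): since gcd(104, 7) = 1, we get a unique residue mod 728.
    Write x = 39 + 104·t and substitute into x ≡ 5 (mod 7): 104·t ≡ 5 − 39 = -34 (mod 7).
    Reduce coefficients mod 7: 6·t ≡ 1 (mod 7).
    The inverse of 6 mod 7 is 6 (since 6·6 = 36 = 5·7 + 1), so t ≡ 6·1 = 6 ≡ 6 (mod 7).
    Then x = 39 + 104·6 = 663, valid modulo lcm(104, 7) = 728: x ≡ 663 (mod 728).
Verify: 663 mod 13 = 0 ✓, 663 mod 8 = 7 ✓, 663 mod 7 = 5 ✓.

x ≡ 663 (mod 728).


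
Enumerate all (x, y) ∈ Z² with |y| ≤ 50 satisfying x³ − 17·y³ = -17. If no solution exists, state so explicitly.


The equation is x³ - 17y³ = -17. For fixed y, x³ = 17·y³ − 17, so a solution requires the RHS to be a perfect cube.
Strategy: iterate y from -50 to 50, compute RHS = 17·y³ − 17, and check whether it is a (positive or negative) perfect cube.
Check small values of y:
  y = 0: RHS = -17 is not a perfect cube.
  y = 1: RHS = 0 = (0)³ ⇒ x = 0 works.
  y = -1: RHS = -34 is not a perfect cube.
  y = 2: RHS = 119 is not a perfect cube.
  y = -2: RHS = -153 is not a perfect cube.
  y = 3: RHS = 442 is not a perfect cube.
  y = -3: RHS = -476 is not a perfect cube.
Continuing the search up to |y| = 50 finds no further solutions beyond those listed.
Collected solutions: (0, 1).

Solutions (with |y| ≤ 50): (0, 1).


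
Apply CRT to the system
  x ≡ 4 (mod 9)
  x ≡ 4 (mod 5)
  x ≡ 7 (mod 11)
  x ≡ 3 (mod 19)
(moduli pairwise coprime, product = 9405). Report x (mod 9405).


Product of moduli M = 9 · 5 · 11 · 19 = 9405.
Merge one congruence at a time:
  Start: x ≡ 4 (mod 9).
  Combine with x ≡ 4 (mod 5); new modulus lcm = 45.
    Write x = 4 + 9·t and substitute into x ≡ 4 (mod 5): 9·t ≡ 4 − 4 = 0 (mod 5).
    Reduce coefficients mod 5: 4·t ≡ 0 (mod 5).
    The inverse of 4 mod 5 is 4 (since 4·4 = 16 = 3·5 + 1), so t ≡ 4·0 = 0 ≡ 0 (mod 5).
    Then x = 4 + 9·0 = 4, valid modulo lcm(9, 5) = 45: x ≡ 4 (mod 45).
  Combine with x ≡ 7 (mod 11); new modulus lcm = 495.
    Write x = 4 + 45·t and substitute into x ≡ 7 (mod 11): 45·t ≡ 7 − 4 = 3 (mod 11).
    Reduce coefficients mod 11: 1·t ≡ 3 (mod 11).
    So t ≡ 3 (mod 11).
    Then x = 4 + 45·3 = 139, valid modulo lcm(45, 11) = 495: x ≡ 139 (mod 495).
  Combine with x ≡ 3 (mod 19); new modulus lcm = 9405.
    Write x = 139 + 495·t and substitute into x ≡ 3 (mod 19): 495·t ≡ 3 − 139 = -136 (mod 19).
    Reduce coefficients mod 19: 1·t ≡ 16 (mod 19).
    So t ≡ 16 (mod 19).
    Then x = 139 + 495·16 = 8059, valid modulo lcm(495, 19) = 9405: x ≡ 8059 (mod 9405).
Verify against each original: 8059 mod 9 = 4, 8059 mod 5 = 4, 8059 mod 11 = 7, 8059 mod 19 = 3.

x ≡ 8059 (mod 9405).


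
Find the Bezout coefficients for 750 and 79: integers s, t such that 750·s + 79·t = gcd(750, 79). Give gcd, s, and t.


Euclidean algorithm on (750, 79) — divide until remainder is 0:
  750 = 9 · 79 + 39
  79 = 2 · 39 + 1
  39 = 39 · 1 + 0
gcd(750, 79) = 1.
Track Bezout coefficients alongside the remainders: start with r₀ = 750 = a·1 + b·0 (s = 1, t = 0) and r₁ = 79 = a·0 + b·1 (s = 0, t = 1); each new remainder r_{k+1} = r_{k-1} − q_k·r_k inherits s_{k+1} = s_{k-1} − q_k·s_k, t_{k+1} = t_{k-1} − q_k·t_k, so r_k = a·s_k + b·t_k at every step:
  q = 9: r = 39, s = 1 − 9·0 = 1, t = 0 − 9·1 = -9  (check: 750·1 + 79·(-9) = 39)
  q = 2: r = 1, s = 0 − 2·1 = -2, t = 1 − 2·(-9) = 19  (check: 750·(-2) + 79·19 = 1)
The row with r = 1 (the gcd) gives the Bezout coefficients s = -2, t = 19.
Result: 750 · (-2) + 79 · (19) = 1.

gcd(750, 79) = 1; s = -2, t = 19 (check: 750·(-2) + 79·19 = 1).


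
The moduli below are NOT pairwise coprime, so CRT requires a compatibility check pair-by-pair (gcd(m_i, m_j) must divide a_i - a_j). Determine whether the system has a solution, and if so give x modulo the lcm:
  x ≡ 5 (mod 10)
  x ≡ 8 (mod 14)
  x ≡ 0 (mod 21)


Moduli 10, 14, 21 are not pairwise coprime, so CRT works modulo lcm(m_i) when all pairwise compatibility conditions hold.
Pairwise compatibility: gcd(m_i, m_j) must divide a_i - a_j for every pair.
Merge one congruence at a time:
  Start: x ≡ 5 (mod 10).
  Combine with x ≡ 8 (mod 14): gcd(10, 14) = 2, and 8 - 5 = 3 is NOT divisible by 2.
    ⇒ system is inconsistent (no integer solution).

No solution (the system is inconsistent).


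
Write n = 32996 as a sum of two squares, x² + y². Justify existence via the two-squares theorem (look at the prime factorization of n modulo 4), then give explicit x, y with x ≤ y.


Step 1: Factor n = 32996 = 2^2 · 73 · 113.
Step 2: Check the mod-4 condition on each prime factor: 2 = 2 (special); 73 ≡ 1 (mod 4), exponent 1; 113 ≡ 1 (mod 4), exponent 1.
All primes ≡ 3 (mod 4) appear to even exponent (or don't appear), so by the two-squares theorem n IS expressible as a sum of two squares.
Step 3: Build a representation. Group n = k² · m with k = 2 and m = 73 · 113 = 8249 (a product of primes ≡ 1 (mod 4)); a representation of m scales to one of n via (k·x)² + (k·y)² = k²(x² + y²). Each prime p ≡ 1 (mod 4) is itself a sum of two squares; find a² by testing p − a² for a perfect square:
  73: 73 − 1² = 72, 73 − 2² = 69, 73 − 3² = 64 = 8² ⇒ 73 = 3² + 8².
  113: 113 − 1² = 112, 113 − 2² = 109, 113 − 3² = 104, 113 − 4² = 97, 113 − 5² = 88, 113 − 6² = 77, 113 − 7² = 64 = 8² ⇒ 113 = 7² + 8².
  Combine using the Brahmagupta–Fibonacci identity (a² + b²)(c² + d²) = (ac − bd)² + (ad + bc)² = (ac + bd)² + (ad − bc)²:
  73 · 113 = 8249: from (3² + 8²)(7² + 8²), take (3·7 − 8·8, 3·8 + 8·7) = (21 − 64, 24 + 56) = (-43, 80); dropping signs (only squares matter) gives (43, 80); check 43² + 80² = 1849 + 6400 = 8249 ✓.
  Scale by k = 2: (2·43, 2·80) = (86, 160).
Step 4: Order so x ≤ y and verify: 86² + 160² = 7396 + 25600 = 32996 = n. ✓

n = 32996 = 86² + 160² (one valid representation with x ≤ y).


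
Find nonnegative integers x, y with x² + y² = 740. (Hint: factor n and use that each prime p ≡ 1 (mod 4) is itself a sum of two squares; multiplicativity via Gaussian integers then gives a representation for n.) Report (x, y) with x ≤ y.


Step 1: Factor n = 740 = 2^2 · 5 · 37.
Step 2: Check the mod-4 condition on each prime factor: 2 = 2 (special); 5 ≡ 1 (mod 4), exponent 1; 37 ≡ 1 (mod 4), exponent 1.
All primes ≡ 3 (mod 4) appear to even exponent (or don't appear), so by the two-squares theorem n IS expressible as a sum of two squares.
Step 3: Build a representation. Group n = k² · m with k = 2 and m = 5 · 37 = 185 (a product of primes ≡ 1 (mod 4)); a representation of m scales to one of n via (k·x)² + (k·y)² = k²(x² + y²). Each prime p ≡ 1 (mod 4) is itself a sum of two squares; find a² by testing p − a² for a perfect square:
  5: 5 − 1² = 4 = 2² ⇒ 5 = 1² + 2².
  37: 37 − 1² = 36 = 6² ⇒ 37 = 1² + 6².
  Combine using the Brahmagupta–Fibonacci identity (a² + b²)(c² + d²) = (ac − bd)² + (ad + bc)² = (ac + bd)² + (ad − bc)²:
  5 · 37 = 185: from (1² + 2²)(1² + 6²), take (1·1 − 2·6, 1·6 + 2·1) = (1 − 12, 6 + 2) = (-11, 8); dropping signs (only squares matter) gives (11, 8); check 11² + 8² = 121 + 64 = 185 ✓.
  Scale by k = 2: (2·11, 2·8) = (22, 16).
Step 4: Order so x ≤ y and verify: 16² + 22² = 256 + 484 = 740 = n. ✓

n = 740 = 16² + 22² (one valid representation with x ≤ y).


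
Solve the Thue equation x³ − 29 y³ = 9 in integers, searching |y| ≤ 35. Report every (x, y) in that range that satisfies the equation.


The equation is x³ - 29y³ = 9. For fixed y, x³ = 29·y³ + 9, so a solution requires the RHS to be a perfect cube.
Strategy: iterate y from -35 to 35, compute RHS = 29·y³ + 9, and check whether it is a (positive or negative) perfect cube.
Check small values of y:
  y = 0: RHS = 9 is not a perfect cube.
  y = 1: RHS = 38 is not a perfect cube.
  y = -1: RHS = -20 is not a perfect cube.
  y = 2: RHS = 241 is not a perfect cube.
  y = -2: RHS = -223 is not a perfect cube.
  y = 3: RHS = 792 is not a perfect cube.
  y = -3: RHS = -774 is not a perfect cube.
Continuing the search up to |y| = 35 finds no solutions either.
No (x, y) in the scanned range satisfies the equation.

No integer solutions with |y| ≤ 35.


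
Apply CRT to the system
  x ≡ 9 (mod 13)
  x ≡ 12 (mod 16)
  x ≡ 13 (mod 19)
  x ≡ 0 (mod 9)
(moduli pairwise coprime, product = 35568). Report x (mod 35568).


Product of moduli M = 13 · 16 · 19 · 9 = 35568.
Merge one congruence at a time:
  Start: x ≡ 9 (mod 13).
  Combine with x ≡ 12 (mod 16); new modulus lcm = 208.
    Write x = 9 + 13·t and substitute into x ≡ 12 (mod 16): 13·t ≡ 12 − 9 = 3 (mod 16).
    The inverse of 13 mod 16 is 5 (since 13·5 = 65 = 4·16 + 1), so t ≡ 5·3 = 15 ≡ 15 (mod 16).
    Then x = 9 + 13·15 = 204, valid modulo lcm(13, 16) = 208: x ≡ 204 (mod 208).
  Combine with x ≡ 13 (mod 19); new modulus lcm = 3952.
    Write x = 204 + 208·t and substitute into x ≡ 13 (mod 19): 208·t ≡ 13 − 204 = -191 (mod 19).
    Reduce coefficients mod 19: 18·t ≡ 18 (mod 19).
    The inverse of 18 mod 19 is 18 (since 18·18 = 324 = 17·19 + 1), so t ≡ 18·18 = 324 ≡ 1 (mod 19).
    Then x = 204 + 208·1 = 412, valid modulo lcm(208, 19) = 3952: x ≡ 412 (mod 3952).
  Combine with x ≡ 0 (mod 9); new modulus lcm = 35568.
    Write x = 412 + 3952·t and substitute into x ≡ 0 (mod 9): 3952·t ≡ 0 − 412 = -412 (mod 9).
    Reduce coefficients mod 9: 1·t ≡ 2 (mod 9).
    So t ≡ 2 (mod 9).
    Then x = 412 + 3952·2 = 8316, valid modulo lcm(3952, 9) = 35568: x ≡ 8316 (mod 35568).
Verify against each original: 8316 mod 13 = 9, 8316 mod 16 = 12, 8316 mod 19 = 13, 8316 mod 9 = 0.

x ≡ 8316 (mod 35568).


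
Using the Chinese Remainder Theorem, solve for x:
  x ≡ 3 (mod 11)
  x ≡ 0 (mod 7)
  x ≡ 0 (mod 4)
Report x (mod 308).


Moduli 11, 7, 4 are pairwise coprime; by CRT there is a unique solution modulo M = 11 · 7 · 4 = 308.
Solve pairwise, accumulating the modulus:
  Start with x ≡ 3 (mod 11).
  Combine with x ≡ 0 (mod 7): since gcd(11, 7) = 1, we get a unique residue mod 77.
    Write x = 3 + 11·t and substitute into x ≡ 0 (mod 7): 11·t ≡ 0 − 3 = -3 (mod 7).
    Reduce coefficients mod 7: 4·t ≡ 4 (mod 7).
    The inverse of 4 mod 7 is 2 (since 4·2 = 8 = 1·7 + 1), so t ≡ 2·4 = 8 ≡ 1 (mod 7).
    Then x = 3 + 11·1 = 14, valid modulo lcm(11, 7) = 77: x ≡ 14 (mod 77).
  Combine with x ≡ 0 (mod 4): since gcd(77, 4) = 1, we get a unique residue mod 308.
    Write x = 14 + 77·t and substitute into x ≡ 0 (mod 4): 77·t ≡ 0 − 14 = -14 (mod 4).
    Reduce coefficients mod 4: 1·t ≡ 2 (mod 4).
    So t ≡ 2 (mod 4).
    Then x = 14 + 77·2 = 168, valid modulo lcm(77, 4) = 308: x ≡ 168 (mod 308).
Verify: 168 mod 11 = 3 ✓, 168 mod 7 = 0 ✓, 168 mod 4 = 0 ✓.

x ≡ 168 (mod 308).


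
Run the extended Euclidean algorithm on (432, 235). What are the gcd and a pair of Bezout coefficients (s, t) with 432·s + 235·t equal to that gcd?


Euclidean algorithm on (432, 235) — divide until remainder is 0:
  432 = 1 · 235 + 197
  235 = 1 · 197 + 38
  197 = 5 · 38 + 7
  38 = 5 · 7 + 3
  7 = 2 · 3 + 1
  3 = 3 · 1 + 0
gcd(432, 235) = 1.
Track Bezout coefficients alongside the remainders: start with r₀ = 432 = a·1 + b·0 (s = 1, t = 0) and r₁ = 235 = a·0 + b·1 (s = 0, t = 1); each new remainder r_{k+1} = r_{k-1} − q_k·r_k inherits s_{k+1} = s_{k-1} − q_k·s_k, t_{k+1} = t_{k-1} − q_k·t_k, so r_k = a·s_k + b·t_k at every step:
  q = 1: r = 197, s = 1 − 1·0 = 1, t = 0 − 1·1 = -1  (check: 432·1 + 235·(-1) = 197)
  q = 1: r = 38, s = 0 − 1·1 = -1, t = 1 − 1·(-1) = 2  (check: 432·(-1) + 235·2 = 38)
  q = 5: r = 7, s = 1 − 5·(-1) = 6, t = -1 − 5·2 = -11  (check: 432·6 + 235·(-11) = 7)
  q = 5: r = 3, s = -1 − 5·6 = -31, t = 2 − 5·(-11) = 57  (check: 432·(-31) + 235·57 = 3)
  q = 2: r = 1, s = 6 − 2·(-31) = 68, t = -11 − 2·57 = -125  (check: 432·68 + 235·(-125) = 1)
The row with r = 1 (the gcd) gives the Bezout coefficients s = 68, t = -125.
Result: 432 · (68) + 235 · (-125) = 1.

gcd(432, 235) = 1; s = 68, t = -125 (check: 432·68 + 235·(-125) = 1).


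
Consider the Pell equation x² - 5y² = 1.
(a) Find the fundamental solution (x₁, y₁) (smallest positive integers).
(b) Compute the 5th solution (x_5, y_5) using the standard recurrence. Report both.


Step 1: Find the fundamental solution (x₁, y₁) of x² - 5y² = 1.
  Expand √5 as a continued fraction. a₀ = ⌊√5⌋ = 2; iterate m_{k+1} = d_k·a_k − m_k, d_{k+1} = (5 − m_{k+1}²)/d_k, a_{k+1} = ⌊(a₀ + m_{k+1})/d_{k+1}⌋ (starting m₀ = 0, d₀ = 1), with convergents p_k = a_k·p_{k-1} + p_{k-2}, q_k = a_k·q_{k-1} + q_{k-2} (p₋₁ = 1, q₋₁ = 0):
  k = 0: a₀ = 2; p₀/q₀ = 2/1; p₀² − 5·q₀² = 4 − 5 = -1.
  k = 1: m = 2, d = 1, a = ⌊(2 + 2)/1⌋ = 4; p/q = (4·2 + 1)/(4·1 + 0) = 9/4; p² − 5·q² = 81 − 80 = 1.
  The first convergent with p² − 5·q² = 1 gives the fundamental solution (x₁, y₁) = (9, 4).
Step 2: Apply the recurrence (x_{n+1}, y_{n+1}) = (x₁x_n + 5y₁y_n, x₁y_n + y₁x_n) repeatedly.
  From (x_1, y_1) = (9, 4): x_2 = 9·9 + 5·4·4 = 161; y_2 = 9·4 + 4·9 = 72.
  From (x_2, y_2) = (161, 72): x_3 = 9·161 + 5·4·72 = 2889; y_3 = 9·72 + 4·161 = 1292.
  From (x_3, y_3) = (2889, 1292): x_4 = 9·2889 + 5·4·1292 = 51841; y_4 = 9·1292 + 4·2889 = 23184.
  From (x_4, y_4) = (51841, 23184): x_5 = 9·51841 + 5·4·23184 = 930249; y_5 = 9·23184 + 4·51841 = 416020.
Step 3: Verify x_5² - 5·y_5² = 865363202001 - 865363202000 = 1 (should be 1). ✓

(x_1, y_1) = (9, 4); (x_5, y_5) = (930249, 416020).


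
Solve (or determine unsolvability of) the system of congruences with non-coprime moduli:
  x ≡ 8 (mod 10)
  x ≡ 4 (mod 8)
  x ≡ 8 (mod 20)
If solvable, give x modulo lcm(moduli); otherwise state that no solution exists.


Moduli 10, 8, 20 are not pairwise coprime, so CRT works modulo lcm(m_i) when all pairwise compatibility conditions hold.
Pairwise compatibility: gcd(m_i, m_j) must divide a_i - a_j for every pair.
Merge one congruence at a time:
  Start: x ≡ 8 (mod 10).
  Combine with x ≡ 4 (mod 8): gcd(10, 8) = 2; 4 - 8 = -4, which IS divisible by 2, so compatible.
    Write x = 8 + 10·t and substitute into x ≡ 4 (mod 8): 10·t ≡ 4 − 8 = -4 (mod 8).
    Divide the congruence (and modulus) by g = 2: 5·t ≡ -2 (mod 4).
    Reduce coefficients mod 4: 1·t ≡ 2 (mod 4).
    So t ≡ 2 (mod 4).
    Then x = 8 + 10·2 = 28, valid modulo lcm(10, 8) = 40: x ≡ 28 (mod 40).
  Combine with x ≡ 8 (mod 20): gcd(40, 20) = 20; 8 - 28 = -20, which IS divisible by 20, so compatible.
    Write x = 28 + 40·t and substitute into x ≡ 8 (mod 20): 40·t ≡ 8 − 28 = -20 (mod 20).
    Divide the congruence (and modulus) by g = 20: 2·t ≡ -1 (mod 1).
    Modulo 1 every t works; take t = 0.
    Then x = 28 + 40·0 = 28, valid modulo lcm(40, 20) = 40: x ≡ 28 (mod 40).
Verify: 28 mod 10 = 8, 28 mod 8 = 4, 28 mod 20 = 8.

x ≡ 28 (mod 40).


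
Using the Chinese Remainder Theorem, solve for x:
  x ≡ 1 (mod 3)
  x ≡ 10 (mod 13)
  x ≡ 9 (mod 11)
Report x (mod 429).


Moduli 3, 13, 11 are pairwise coprime; by CRT there is a unique solution modulo M = 3 · 13 · 11 = 429.
Solve pairwise, accumulating the modulus:
  Start with x ≡ 1 (mod 3).
  Combine with x ≡ 10 (mod 13): since gcd(3, 13) = 1, we get a unique residue mod 39.
    Write x = 1 + 3·t and substitute into x ≡ 10 (mod 13): 3·t ≡ 10 − 1 = 9 (mod 13).
    The inverse of 3 mod 13 is 9 (since 3·9 = 27 = 2·13 + 1), so t ≡ 9·9 = 81 ≡ 3 (mod 13).
    Then x = 1 + 3·3 = 10, valid modulo lcm(3, 13) = 39: x ≡ 10 (mod 39).
  Combine with x ≡ 9 (mod 11): since gcd(39, 11) = 1, we get a unique residue mod 429.
    Write x = 10 + 39·t and substitute into x ≡ 9 (mod 11): 39·t ≡ 9 − 10 = -1 (mod 11).
    Reduce coefficients mod 11: 6·t ≡ 10 (mod 11).
    The inverse of 6 mod 11 is 2 (since 6·2 = 12 = 1·11 + 1), so t ≡ 2·10 = 20 ≡ 9 (mod 11).
    Then x = 10 + 39·9 = 361, valid modulo lcm(39, 11) = 429: x ≡ 361 (mod 429).
Verify: 361 mod 3 = 1 ✓, 361 mod 13 = 10 ✓, 361 mod 11 = 9 ✓.

x ≡ 361 (mod 429).


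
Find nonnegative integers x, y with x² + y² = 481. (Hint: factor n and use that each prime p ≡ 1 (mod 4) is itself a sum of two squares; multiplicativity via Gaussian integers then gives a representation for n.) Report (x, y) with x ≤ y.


Step 1: Factor n = 481 = 13 · 37.
Step 2: Check the mod-4 condition on each prime factor: 13 ≡ 1 (mod 4), exponent 1; 37 ≡ 1 (mod 4), exponent 1.
All primes ≡ 3 (mod 4) appear to even exponent (or don't appear), so by the two-squares theorem n IS expressible as a sum of two squares.
Step 3: Build a representation. Here n = 13 · 37 is a product of primes ≡ 1 (mod 4). Each prime p ≡ 1 (mod 4) is itself a sum of two squares; find a² by testing p − a² for a perfect square:
  13: 13 − 1² = 12, 13 − 2² = 9 = 3² ⇒ 13 = 2² + 3².
  37: 37 − 1² = 36 = 6² ⇒ 37 = 1² + 6².
  Combine using the Brahmagupta–Fibonacci identity (a² + b²)(c² + d²) = (ac − bd)² + (ad + bc)² = (ac + bd)² + (ad − bc)²:
  13 · 37 = 481: from (2² + 3²)(1² + 6²), take (2·1 − 3·6, 2·6 + 3·1) = (2 − 18, 12 + 3) = (-16, 15); dropping signs (only squares matter) gives (16, 15); check 16² + 15² = 256 + 225 = 481 ✓.
Step 4: Order so x ≤ y and verify: 15² + 16² = 225 + 256 = 481 = n. ✓

n = 481 = 15² + 16² (one valid representation with x ≤ y).


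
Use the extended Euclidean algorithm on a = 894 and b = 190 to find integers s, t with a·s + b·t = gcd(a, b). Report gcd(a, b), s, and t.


Euclidean algorithm on (894, 190) — divide until remainder is 0:
  894 = 4 · 190 + 134
  190 = 1 · 134 + 56
  134 = 2 · 56 + 22
  56 = 2 · 22 + 12
  22 = 1 · 12 + 10
  12 = 1 · 10 + 2
  10 = 5 · 2 + 0
gcd(894, 190) = 2.
Track Bezout coefficients alongside the remainders: start with r₀ = 894 = a·1 + b·0 (s = 1, t = 0) and r₁ = 190 = a·0 + b·1 (s = 0, t = 1); each new remainder r_{k+1} = r_{k-1} − q_k·r_k inherits s_{k+1} = s_{k-1} − q_k·s_k, t_{k+1} = t_{k-1} − q_k·t_k, so r_k = a·s_k + b·t_k at every step:
  q = 4: r = 134, s = 1 − 4·0 = 1, t = 0 − 4·1 = -4  (check: 894·1 + 190·(-4) = 134)
  q = 1: r = 56, s = 0 − 1·1 = -1, t = 1 − 1·(-4) = 5  (check: 894·(-1) + 190·5 = 56)
  q = 2: r = 22, s = 1 − 2·(-1) = 3, t = -4 − 2·5 = -14  (check: 894·3 + 190·(-14) = 22)
  q = 2: r = 12, s = -1 − 2·3 = -7, t = 5 − 2·(-14) = 33  (check: 894·(-7) + 190·33 = 12)
  q = 1: r = 10, s = 3 − 1·(-7) = 10, t = -14 − 1·33 = -47  (check: 894·10 + 190·(-47) = 10)
  q = 1: r = 2, s = -7 − 1·10 = -17, t = 33 − 1·(-47) = 80  (check: 894·(-17) + 190·80 = 2)
The row with r = 2 (the gcd) gives the Bezout coefficients s = -17, t = 80.
Result: 894 · (-17) + 190 · (80) = 2.

gcd(894, 190) = 2; s = -17, t = 80 (check: 894·(-17) + 190·80 = 2).


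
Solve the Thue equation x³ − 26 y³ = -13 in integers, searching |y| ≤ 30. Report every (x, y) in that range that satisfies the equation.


The equation is x³ - 26y³ = -13. For fixed y, x³ = 26·y³ − 13, so a solution requires the RHS to be a perfect cube.
Strategy: iterate y from -30 to 30, compute RHS = 26·y³ − 13, and check whether it is a (positive or negative) perfect cube.
Check small values of y:
  y = 0: RHS = -13 is not a perfect cube.
  y = 1: RHS = 13 is not a perfect cube.
  y = -1: RHS = -39 is not a perfect cube.
  y = 2: RHS = 195 is not a perfect cube.
  y = -2: RHS = -221 is not a perfect cube.
  y = 3: RHS = 689 is not a perfect cube.
  y = -3: RHS = -715 is not a perfect cube.
Continuing the search up to |y| = 30 finds no solutions either.
No (x, y) in the scanned range satisfies the equation.

No integer solutions with |y| ≤ 30.


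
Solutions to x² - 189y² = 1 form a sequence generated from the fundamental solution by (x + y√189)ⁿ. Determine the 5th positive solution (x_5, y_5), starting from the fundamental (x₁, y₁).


Step 1: Find the fundamental solution (x₁, y₁) of x² - 189y² = 1.
  Expand √189 as a continued fraction. a₀ = ⌊√189⌋ = 13; iterate m_{k+1} = d_k·a_k − m_k, d_{k+1} = (189 − m_{k+1}²)/d_k, a_{k+1} = ⌊(a₀ + m_{k+1})/d_{k+1}⌋ (starting m₀ = 0, d₀ = 1), with convergents p_k = a_k·p_{k-1} + p_{k-2}, q_k = a_k·q_{k-1} + q_{k-2} (p₋₁ = 1, q₋₁ = 0):
  k = 0: a₀ = 13; p₀/q₀ = 13/1; p₀² − 189·q₀² = 169 − 189 = -20.
  k = 1: m = 13, d = 20, a = ⌊(13 + 13)/20⌋ = 1; p/q = (1·13 + 1)/(1·1 + 0) = 14/1; p² − 189·q² = 196 − 189 = 7.
  k = 2: m = 7, d = 7, a = ⌊(13 + 7)/7⌋ = 2; p/q = (2·14 + 13)/(2·1 + 1) = 41/3; p² − 189·q² = 1681 − 1701 = -20.
  k = 3: m = 7, d = 20, a = ⌊(13 + 7)/20⌋ = 1; p/q = (1·41 + 14)/(1·3 + 1) = 55/4; p² − 189·q² = 3025 − 3024 = 1.
  The first convergent with p² − 189·q² = 1 gives the fundamental solution (x₁, y₁) = (55, 4).
Step 2: Apply the recurrence (x_{n+1}, y_{n+1}) = (x₁x_n + 189y₁y_n, x₁y_n + y₁x_n) repeatedly.
  From (x_1, y_1) = (55, 4): x_2 = 55·55 + 189·4·4 = 6049; y_2 = 55·4 + 4·55 = 440.
  From (x_2, y_2) = (6049, 440): x_3 = 55·6049 + 189·4·440 = 665335; y_3 = 55·440 + 4·6049 = 48396.
  From (x_3, y_3) = (665335, 48396): x_4 = 55·665335 + 189·4·48396 = 73180801; y_4 = 55·48396 + 4·665335 = 5323120.
  From (x_4, y_4) = (73180801, 5323120): x_5 = 55·73180801 + 189·4·5323120 = 8049222775; y_5 = 55·5323120 + 4·73180801 = 585494804.
Step 3: Verify x_5² - 189·y_5² = 64789987281578700625 - 64789987281578700624 = 1 (should be 1). ✓

(x_1, y_1) = (55, 4); (x_5, y_5) = (8049222775, 585494804).


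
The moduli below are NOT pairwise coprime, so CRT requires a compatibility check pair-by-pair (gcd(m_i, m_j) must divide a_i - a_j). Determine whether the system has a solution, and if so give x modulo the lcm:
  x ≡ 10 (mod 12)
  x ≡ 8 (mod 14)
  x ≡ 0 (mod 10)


Moduli 12, 14, 10 are not pairwise coprime, so CRT works modulo lcm(m_i) when all pairwise compatibility conditions hold.
Pairwise compatibility: gcd(m_i, m_j) must divide a_i - a_j for every pair.
Merge one congruence at a time:
  Start: x ≡ 10 (mod 12).
  Combine with x ≡ 8 (mod 14): gcd(12, 14) = 2; 8 - 10 = -2, which IS divisible by 2, so compatible.
    Write x = 10 + 12·t and substitute into x ≡ 8 (mod 14): 12·t ≡ 8 − 10 = -2 (mod 14).
    Divide the congruence (and modulus) by g = 2: 6·t ≡ -1 (mod 7).
    Reduce coefficients mod 7: 6·t ≡ 6 (mod 7).
    The inverse of 6 mod 7 is 6 (since 6·6 = 36 = 5·7 + 1), so t ≡ 6·6 = 36 ≡ 1 (mod 7).
    Then x = 10 + 12·1 = 22, valid modulo lcm(12, 14) = 84: x ≡ 22 (mod 84).
  Combine with x ≡ 0 (mod 10): gcd(84, 10) = 2; 0 - 22 = -22, which IS divisible by 2, so compatible.
    Write x = 22 + 84·t and substitute into x ≡ 0 (mod 10): 84·t ≡ 0 − 22 = -22 (mod 10).
    Divide the congruence (and modulus) by g = 2: 42·t ≡ -11 (mod 5).
    Reduce coefficients mod 5: 2·t ≡ 4 (mod 5).
    The inverse of 2 mod 5 is 3 (since 2·3 = 6 = 1·5 + 1), so t ≡ 3·4 = 12 ≡ 2 (mod 5).
    Then x = 22 + 84·2 = 190, valid modulo lcm(84, 10) = 420: x ≡ 190 (mod 420).
Verify: 190 mod 12 = 10, 190 mod 14 = 8, 190 mod 10 = 0.

x ≡ 190 (mod 420).


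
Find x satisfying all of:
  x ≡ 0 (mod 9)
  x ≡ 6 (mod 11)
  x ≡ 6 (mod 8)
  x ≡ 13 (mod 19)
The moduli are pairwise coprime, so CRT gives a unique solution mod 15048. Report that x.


Product of moduli M = 9 · 11 · 8 · 19 = 15048.
Merge one congruence at a time:
  Start: x ≡ 0 (mod 9).
  Combine with x ≡ 6 (mod 11); new modulus lcm = 99.
    Write x = 0 + 9·t and substitute into x ≡ 6 (mod 11): 9·t ≡ 6 − 0 = 6 (mod 11).
    The inverse of 9 mod 11 is 5 (since 9·5 = 45 = 4·11 + 1), so t ≡ 5·6 = 30 ≡ 8 (mod 11).
    Then x = 0 + 9·8 = 72, valid modulo lcm(9, 11) = 99: x ≡ 72 (mod 99).
  Combine with x ≡ 6 (mod 8); new modulus lcm = 792.
    Write x = 72 + 99·t and substitute into x ≡ 6 (mod 8): 99·t ≡ 6 − 72 = -66 (mod 8).
    Reduce coefficients mod 8: 3·t ≡ 6 (mod 8).
    The inverse of 3 mod 8 is 3 (since 3·3 = 9 = 1·8 + 1), so t ≡ 3·6 = 18 ≡ 2 (mod 8).
    Then x = 72 + 99·2 = 270, valid modulo lcm(99, 8) = 792: x ≡ 270 (mod 792).
  Combine with x ≡ 13 (mod 19); new modulus lcm = 15048.
    Write x = 270 + 792·t and substitute into x ≡ 13 (mod 19): 792·t ≡ 13 − 270 = -257 (mod 19).
    Reduce coefficients mod 19: 13·t ≡ 9 (mod 19).
    The inverse of 13 mod 19 is 3 (since 13·3 = 39 = 2·19 + 1), so t ≡ 3·9 = 27 ≡ 8 (mod 19).
    Then x = 270 + 792·8 = 6606, valid modulo lcm(792, 19) = 15048: x ≡ 6606 (mod 15048).
Verify against each original: 6606 mod 9 = 0, 6606 mod 11 = 6, 6606 mod 8 = 6, 6606 mod 19 = 13.

x ≡ 6606 (mod 15048).


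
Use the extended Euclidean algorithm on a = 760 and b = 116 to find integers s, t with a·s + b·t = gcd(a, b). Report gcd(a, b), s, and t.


Euclidean algorithm on (760, 116) — divide until remainder is 0:
  760 = 6 · 116 + 64
  116 = 1 · 64 + 52
  64 = 1 · 52 + 12
  52 = 4 · 12 + 4
  12 = 3 · 4 + 0
gcd(760, 116) = 4.
Track Bezout coefficients alongside the remainders: start with r₀ = 760 = a·1 + b·0 (s = 1, t = 0) and r₁ = 116 = a·0 + b·1 (s = 0, t = 1); each new remainder r_{k+1} = r_{k-1} − q_k·r_k inherits s_{k+1} = s_{k-1} − q_k·s_k, t_{k+1} = t_{k-1} − q_k·t_k, so r_k = a·s_k + b·t_k at every step:
  q = 6: r = 64, s = 1 − 6·0 = 1, t = 0 − 6·1 = -6  (check: 760·1 + 116·(-6) = 64)
  q = 1: r = 52, s = 0 − 1·1 = -1, t = 1 − 1·(-6) = 7  (check: 760·(-1) + 116·7 = 52)
  q = 1: r = 12, s = 1 − 1·(-1) = 2, t = -6 − 1·7 = -13  (check: 760·2 + 116·(-13) = 12)
  q = 4: r = 4, s = -1 − 4·2 = -9, t = 7 − 4·(-13) = 59  (check: 760·(-9) + 116·59 = 4)
The row with r = 4 (the gcd) gives the Bezout coefficients s = -9, t = 59.
Result: 760 · (-9) + 116 · (59) = 4.

gcd(760, 116) = 4; s = -9, t = 59 (check: 760·(-9) + 116·59 = 4).
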